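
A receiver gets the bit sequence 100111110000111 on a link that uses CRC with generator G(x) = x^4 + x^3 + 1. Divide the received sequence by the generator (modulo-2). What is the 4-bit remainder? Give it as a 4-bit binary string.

Modulo-2 division of 100111110000111 by 11001:
  pos 0: 10011 XOR 11001 = 01010
  pos 1: 10101 XOR 11001 = 01100
  pos 2: 11001 XOR 11001 = 00000
  pos 7: 10000 XOR 11001 = 01001
  pos 8: 10011 XOR 11001 = 01010
  pos 9: 10101 XOR 11001 = 01100
  pos 10: 11001 XOR 11001 = 00000
Remainder = 0000 (zero — the frame passes the CRC check).

0000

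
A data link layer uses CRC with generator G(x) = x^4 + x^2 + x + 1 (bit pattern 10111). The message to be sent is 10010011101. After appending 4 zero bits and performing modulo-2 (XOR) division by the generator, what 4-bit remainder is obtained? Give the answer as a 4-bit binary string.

Append 4 zeros: 100100111010000. Divide by 10111 (XOR where the leading bit is 1):
  pos 0: 10010 XOR 10111 = 00101
  pos 2: 10101 XOR 10111 = 00010
  pos 5: 10110 XOR 10111 = 00001
  pos 9: 11000 XOR 10111 = 01111
  pos 10: 11110 XOR 10111 = 01001
Remainder (last 4 bits) = 1001. This is the CRC / FCS.

1001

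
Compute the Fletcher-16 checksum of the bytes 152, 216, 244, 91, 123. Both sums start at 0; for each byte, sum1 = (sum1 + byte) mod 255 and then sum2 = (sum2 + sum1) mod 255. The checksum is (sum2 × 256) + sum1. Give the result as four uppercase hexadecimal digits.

6F3D

Running sums (mod 255):
  after byte 0 (152): sum1=152, sum2=152
  after byte 1 (216): sum1=113, sum2=10
  after byte 2 (244): sum1=102, sum2=112
  after byte 3 (91): sum1=193, sum2=50
  after byte 4 (123): sum1=61, sum2=111
Checksum = sum2·256 + sum1 = 111·256 + 61 = 28477 = 0x6F3D.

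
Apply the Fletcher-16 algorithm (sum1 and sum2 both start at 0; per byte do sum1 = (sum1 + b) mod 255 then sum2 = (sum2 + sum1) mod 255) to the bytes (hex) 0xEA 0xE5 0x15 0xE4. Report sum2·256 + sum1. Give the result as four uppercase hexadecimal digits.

Running sums (mod 255):
  after byte 0 (0xEA): sum1=234, sum2=234
  after byte 1 (0xE5): sum1=208, sum2=187
  after byte 2 (0x15): sum1=229, sum2=161
  after byte 3 (0xE4): sum1=202, sum2=108
Checksum = sum2·256 + sum1 = 108·256 + 202 = 27850 = 0x6CCA.

6CCA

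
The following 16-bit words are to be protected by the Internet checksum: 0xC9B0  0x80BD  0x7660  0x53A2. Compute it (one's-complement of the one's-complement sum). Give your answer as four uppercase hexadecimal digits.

One's-complement addition (fold any carry out of bit 15 back into bit 0):
  0xC9B0 + 0x80BD = 0x14A6D → wrap carry → 0x4A6E
  0x4A6E + 0x7660 = 0x0C0CE
  0xC0CE + 0x53A2 = 0x11470 → wrap carry → 0x1471
One's-complement sum = 0x1471.
Checksum = ~0x1471 & 0xFFFF = 0xEB8E.

EB8E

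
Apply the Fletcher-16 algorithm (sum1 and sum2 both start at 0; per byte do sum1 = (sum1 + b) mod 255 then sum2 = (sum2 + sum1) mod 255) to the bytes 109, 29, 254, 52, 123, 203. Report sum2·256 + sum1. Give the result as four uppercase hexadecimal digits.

7D05

Running sums (mod 255):
  after byte 0 (109): sum1=109, sum2=109
  after byte 1 (29): sum1=138, sum2=247
  after byte 2 (254): sum1=137, sum2=129
  after byte 3 (52): sum1=189, sum2=63
  after byte 4 (123): sum1=57, sum2=120
  after byte 5 (203): sum1=5, sum2=125
Checksum = sum2·256 + sum1 = 125·256 + 5 = 32005 = 0x7D05.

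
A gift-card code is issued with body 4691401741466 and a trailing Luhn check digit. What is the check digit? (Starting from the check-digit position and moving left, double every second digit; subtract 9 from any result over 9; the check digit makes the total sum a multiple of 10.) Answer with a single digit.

Partial digits right→left: 6 6 4 1 4 7 1 0 4 1 9 6 4
Double every second digit counting from the check-digit position (so the 1st, 3rd, 5th, ... of the partial from the right).
  doubled (with −9 where >9): 3 8 8 2 8 9 8 → sum 46
  kept as-is: 6 1 7 0 1 6 → sum 21
Total = 46 + 21 = 67.
Check digit = (10 − (67 mod 10)) mod 10 = 3.

3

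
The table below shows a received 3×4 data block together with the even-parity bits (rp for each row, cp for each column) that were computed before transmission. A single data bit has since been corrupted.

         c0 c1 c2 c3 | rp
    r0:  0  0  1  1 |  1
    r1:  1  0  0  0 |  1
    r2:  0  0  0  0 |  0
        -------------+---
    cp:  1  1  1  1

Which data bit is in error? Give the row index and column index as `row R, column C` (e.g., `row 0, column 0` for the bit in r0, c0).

Recompute each row's even parity and compare to rp:
  r0: data parity 0, sent rp 1 → mismatch
  r1: data parity 1, sent rp 1 → ok
  r2: data parity 0, sent rp 0 → ok
Recompute each column's even parity and compare to cp:
  c0: data parity 1, sent cp 1 → ok
  c1: data parity 0, sent cp 1 → mismatch
  c2: data parity 1, sent cp 1 → ok
  c3: data parity 1, sent cp 1 → ok
Exactly one row (r0) and one column (c1) fail → the flipped bit is at their intersection.

row 0, column 1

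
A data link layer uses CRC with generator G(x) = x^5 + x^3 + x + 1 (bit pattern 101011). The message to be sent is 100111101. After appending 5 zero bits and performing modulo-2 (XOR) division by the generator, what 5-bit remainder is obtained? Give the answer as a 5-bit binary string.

Append 5 zeros: 10011110100000. Divide by 101011 (XOR where the leading bit is 1):
  pos 0: 100111 XOR 101011 = 001100
  pos 2: 110010 XOR 101011 = 011001
  pos 3: 110011 XOR 101011 = 011000
  pos 4: 110000 XOR 101011 = 011011
  pos 5: 110110 XOR 101011 = 011101
  pos 6: 111010 XOR 101011 = 010001
  pos 7: 100010 XOR 101011 = 001001
Remainder (last 5 bits) = 10010. This is the CRC / FCS.

10010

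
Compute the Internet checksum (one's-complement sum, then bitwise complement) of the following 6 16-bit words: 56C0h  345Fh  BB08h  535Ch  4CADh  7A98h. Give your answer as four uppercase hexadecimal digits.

9F35

One's-complement addition (fold any carry out of bit 15 back into bit 0):
  0x56C0 + 0x345F = 0x08B1F
  0x8B1F + 0xBB08 = 0x14627 → wrap carry → 0x4628
  0x4628 + 0x535C = 0x09984
  0x9984 + 0x4CAD = 0x0E631
  0xE631 + 0x7A98 = 0x160C9 → wrap carry → 0x60CA
One's-complement sum = 0x60CA.
Checksum = ~0x60CA & 0xFFFF = 0x9F35.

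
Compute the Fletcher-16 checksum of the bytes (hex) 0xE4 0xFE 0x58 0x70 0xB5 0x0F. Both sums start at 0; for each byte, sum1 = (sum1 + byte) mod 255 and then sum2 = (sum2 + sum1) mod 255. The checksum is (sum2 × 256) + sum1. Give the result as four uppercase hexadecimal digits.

Running sums (mod 255):
  after byte 0 (0xE4): sum1=228, sum2=228
  after byte 1 (0xFE): sum1=227, sum2=200
  after byte 2 (0x58): sum1=60, sum2=5
  after byte 3 (0x70): sum1=172, sum2=177
  after byte 4 (0xB5): sum1=98, sum2=20
  after byte 5 (0x0F): sum1=113, sum2=133
Checksum = sum2·256 + sum1 = 133·256 + 113 = 34161 = 0x8571.

8571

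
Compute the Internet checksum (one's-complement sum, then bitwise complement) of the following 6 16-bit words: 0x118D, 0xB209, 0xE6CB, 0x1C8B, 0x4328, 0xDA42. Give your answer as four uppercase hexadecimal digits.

One's-complement addition (fold any carry out of bit 15 back into bit 0):
  0x118D + 0xB209 = 0x0C396
  0xC396 + 0xE6CB = 0x1AA61 → wrap carry → 0xAA62
  0xAA62 + 0x1C8B = 0x0C6ED
  0xC6ED + 0x4328 = 0x10A15 → wrap carry → 0x0A16
  0x0A16 + 0xDA42 = 0x0E458
One's-complement sum = 0xE458.
Checksum = ~0xE458 & 0xFFFF = 0x1BA7.

1BA7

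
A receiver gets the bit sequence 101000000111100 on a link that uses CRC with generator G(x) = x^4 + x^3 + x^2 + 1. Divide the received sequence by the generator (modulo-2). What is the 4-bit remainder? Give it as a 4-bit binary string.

0000

Modulo-2 division of 101000000111100 by 11101:
  pos 0: 10100 XOR 11101 = 01001
  pos 1: 10010 XOR 11101 = 01111
  pos 2: 11110 XOR 11101 = 00011
  pos 5: 11001 XOR 11101 = 00100
  pos 7: 10011 XOR 11101 = 01110
  pos 8: 11101 XOR 11101 = 00000
Remainder = 0000 (zero — the frame passes the CRC check).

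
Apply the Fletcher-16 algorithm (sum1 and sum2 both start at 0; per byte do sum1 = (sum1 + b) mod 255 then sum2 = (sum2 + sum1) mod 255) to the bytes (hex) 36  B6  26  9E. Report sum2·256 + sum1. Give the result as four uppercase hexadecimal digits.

Running sums (mod 255):
  after byte 0 (36): sum1=54, sum2=54
  after byte 1 (B6): sum1=236, sum2=35
  after byte 2 (26): sum1=19, sum2=54
  after byte 3 (9E): sum1=177, sum2=231
Checksum = sum2·256 + sum1 = 231·256 + 177 = 59313 = 0xE7B1.

E7B1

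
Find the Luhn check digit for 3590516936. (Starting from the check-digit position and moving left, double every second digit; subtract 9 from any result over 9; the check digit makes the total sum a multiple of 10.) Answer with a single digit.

Partial digits right→left: 6 3 9 6 1 5 0 9 5 3
Double every second digit counting from the check-digit position (so the 1st, 3rd, 5th, ... of the partial from the right).
  doubled (with −9 where >9): 3 9 2 0 1 → sum 15
  kept as-is: 3 6 5 9 3 → sum 26
Total = 15 + 26 = 41.
Check digit = (10 − (41 mod 10)) mod 10 = 9.

9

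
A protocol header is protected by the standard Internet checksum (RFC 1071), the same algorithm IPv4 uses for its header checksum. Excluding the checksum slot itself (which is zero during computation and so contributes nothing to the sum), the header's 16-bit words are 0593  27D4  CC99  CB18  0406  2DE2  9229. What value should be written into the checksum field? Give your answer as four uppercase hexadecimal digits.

One's-complement addition (fold any carry out of bit 15 back into bit 0):
  0x0593 + 0x27D4 = 0x02D67
  0x2D67 + 0xCC99 = 0x0FA00
  0xFA00 + 0xCB18 = 0x1C518 → wrap carry → 0xC519
  0xC519 + 0x0406 = 0x0C91F
  0xC91F + 0x2DE2 = 0x0F701
  0xF701 + 0x9229 = 0x1892A → wrap carry → 0x892B
One's-complement sum = 0x892B.
Checksum = ~0x892B & 0xFFFF = 0x76D4.

76D4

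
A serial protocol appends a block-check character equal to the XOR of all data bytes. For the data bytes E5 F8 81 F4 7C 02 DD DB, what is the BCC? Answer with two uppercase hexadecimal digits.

XOR the bytes together:
  start with 0xE5
  0xE5 ⊕ 0xF8 = 0x1D
  0x1D ⊕ 0x81 = 0x9C
  0x9C ⊕ 0xF4 = 0x68
  0x68 ⊕ 0x7C = 0x14
  0x14 ⊕ 0x02 = 0x16
  0x16 ⊕ 0xDD = 0xCB
  0xCB ⊕ 0xDB = 0x10

10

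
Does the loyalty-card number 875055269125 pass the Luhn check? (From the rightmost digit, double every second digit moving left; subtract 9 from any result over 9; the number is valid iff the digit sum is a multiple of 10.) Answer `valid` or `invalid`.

From the right, keep odd positions and double even positions (subtract 9 from any doubled value over 9):
  doubled (positions 2,4,...): 4 9 4 1 1 7 → sum 26
  kept (positions 1,3,...): 5 1 6 5 0 7 → sum 24
Total = 50.
50 mod 10 = 0, so the number is valid.

valid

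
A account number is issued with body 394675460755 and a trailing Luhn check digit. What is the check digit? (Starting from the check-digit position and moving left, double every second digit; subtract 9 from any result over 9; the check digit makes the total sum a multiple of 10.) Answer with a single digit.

5

Partial digits right→left: 5 5 7 0 6 4 5 7 6 4 9 3
Double every second digit counting from the check-digit position (so the 1st, 3rd, 5th, ... of the partial from the right).
  doubled (with −9 where >9): 1 5 3 1 3 9 → sum 22
  kept as-is: 5 0 4 7 4 3 → sum 23
Total = 22 + 23 = 45.
Check digit = (10 − (45 mod 10)) mod 10 = 5.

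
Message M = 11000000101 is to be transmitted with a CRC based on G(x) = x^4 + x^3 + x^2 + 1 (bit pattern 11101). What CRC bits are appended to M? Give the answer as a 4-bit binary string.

1100

Append 4 zeros: 110000001010000. Divide by 11101 (XOR where the leading bit is 1):
  pos 0: 11000 XOR 11101 = 00101
  pos 2: 10100 XOR 11101 = 01001
  pos 3: 10010 XOR 11101 = 01111
  pos 4: 11111 XOR 11101 = 00010
  pos 7: 10010 XOR 11101 = 01111
  pos 8: 11110 XOR 11101 = 00011
Remainder (last 4 bits) = 1100. This is the CRC / FCS.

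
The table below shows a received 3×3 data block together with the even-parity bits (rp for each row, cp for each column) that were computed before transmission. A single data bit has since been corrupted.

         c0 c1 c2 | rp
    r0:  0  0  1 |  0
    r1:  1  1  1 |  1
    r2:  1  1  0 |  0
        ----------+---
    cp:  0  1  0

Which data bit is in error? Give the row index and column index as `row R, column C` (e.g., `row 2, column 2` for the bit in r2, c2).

row 0, column 1

Recompute each row's even parity and compare to rp:
  r0: data parity 1, sent rp 0 → mismatch
  r1: data parity 1, sent rp 1 → ok
  r2: data parity 0, sent rp 0 → ok
Recompute each column's even parity and compare to cp:
  c0: data parity 0, sent cp 0 → ok
  c1: data parity 0, sent cp 1 → mismatch
  c2: data parity 0, sent cp 0 → ok
Exactly one row (r0) and one column (c1) fail → the flipped bit is at their intersection.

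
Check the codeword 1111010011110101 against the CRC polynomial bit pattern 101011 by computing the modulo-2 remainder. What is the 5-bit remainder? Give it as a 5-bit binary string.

Modulo-2 division of 1111010011110101 by 101011:
  pos 0: 111101 XOR 101011 = 010110
  pos 1: 101100 XOR 101011 = 000111
  pos 4: 111011 XOR 101011 = 010000
  pos 5: 100001 XOR 101011 = 001010
  pos 7: 101010 XOR 101011 = 000001
Remainder = 01101 (nonzero — an error is detected).

01101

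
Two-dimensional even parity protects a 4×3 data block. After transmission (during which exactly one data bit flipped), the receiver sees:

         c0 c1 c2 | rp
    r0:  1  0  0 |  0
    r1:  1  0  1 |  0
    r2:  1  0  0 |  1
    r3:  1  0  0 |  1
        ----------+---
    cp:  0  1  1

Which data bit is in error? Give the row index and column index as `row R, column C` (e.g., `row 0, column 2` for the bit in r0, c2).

row 0, column 1

Recompute each row's even parity and compare to rp:
  r0: data parity 1, sent rp 0 → mismatch
  r1: data parity 0, sent rp 0 → ok
  r2: data parity 1, sent rp 1 → ok
  r3: data parity 1, sent rp 1 → ok
Recompute each column's even parity and compare to cp:
  c0: data parity 0, sent cp 0 → ok
  c1: data parity 0, sent cp 1 → mismatch
  c2: data parity 1, sent cp 1 → ok
Exactly one row (r0) and one column (c1) fail → the flipped bit is at their intersection.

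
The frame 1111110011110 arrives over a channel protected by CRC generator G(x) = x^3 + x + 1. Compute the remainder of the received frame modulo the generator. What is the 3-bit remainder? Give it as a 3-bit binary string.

Modulo-2 division of 1111110011110 by 1011:
  pos 0: 1111 XOR 1011 = 0100
  pos 1: 1001 XOR 1011 = 0010
  pos 3: 1010 XOR 1011 = 0001
  pos 6: 1011 XOR 1011 = 0000
Remainder = 110 (nonzero — an error is detected).

110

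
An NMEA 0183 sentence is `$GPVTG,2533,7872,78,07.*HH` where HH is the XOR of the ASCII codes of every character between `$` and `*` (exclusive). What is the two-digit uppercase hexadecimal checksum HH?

79

XOR the ASCII codes of the payload characters:
  'G' = 0x47 → acc = 0x47
  'P' = 0x50 → acc = 0x17
  'V' = 0x56 → acc = 0x41
  'T' = 0x54 → acc = 0x15
  'G' = 0x47 → acc = 0x52
  ',' = 0x2C → acc = 0x7E
  '2' = 0x32 → acc = 0x4C
  '5' = 0x35 → acc = 0x79
  '3' = 0x33 → acc = 0x4A
  '3' = 0x33 → acc = 0x79
  ',' = 0x2C → acc = 0x55
  '7' = 0x37 → acc = 0x62
  '8' = 0x38 → acc = 0x5A
  '7' = 0x37 → acc = 0x6D
  '2' = 0x32 → acc = 0x5F
  ',' = 0x2C → acc = 0x73
  '7' = 0x37 → acc = 0x44
  '8' = 0x38 → acc = 0x7C
  ',' = 0x2C → acc = 0x50
  '0' = 0x30 → acc = 0x60
  '7' = 0x37 → acc = 0x57
  '.' = 0x2E → acc = 0x79
Checksum = 0x79.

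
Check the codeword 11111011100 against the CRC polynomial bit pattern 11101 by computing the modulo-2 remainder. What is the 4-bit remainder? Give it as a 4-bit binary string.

Modulo-2 division of 11111011100 by 11101:
  pos 0: 11111 XOR 11101 = 00010
  pos 3: 10011 XOR 11101 = 01110
  pos 4: 11101 XOR 11101 = 00000
Remainder = 0000 (zero — the frame passes the CRC check).

0000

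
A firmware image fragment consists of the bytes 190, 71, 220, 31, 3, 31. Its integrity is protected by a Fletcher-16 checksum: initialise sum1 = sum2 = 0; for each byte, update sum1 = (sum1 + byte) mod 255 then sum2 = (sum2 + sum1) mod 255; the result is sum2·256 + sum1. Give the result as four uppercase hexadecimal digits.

Running sums (mod 255):
  after byte 0 (190): sum1=190, sum2=190
  after byte 1 (71): sum1=6, sum2=196
  after byte 2 (220): sum1=226, sum2=167
  after byte 3 (31): sum1=2, sum2=169
  after byte 4 (3): sum1=5, sum2=174
  after byte 5 (31): sum1=36, sum2=210
Checksum = sum2·256 + sum1 = 210·256 + 36 = 53796 = 0xD224.

D224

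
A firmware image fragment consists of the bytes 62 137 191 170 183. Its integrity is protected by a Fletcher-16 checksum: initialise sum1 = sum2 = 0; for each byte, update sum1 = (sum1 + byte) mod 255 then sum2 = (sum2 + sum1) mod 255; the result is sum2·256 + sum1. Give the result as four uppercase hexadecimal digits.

A9E9

Running sums (mod 255):
  after byte 0 (62): sum1=62, sum2=62
  after byte 1 (137): sum1=199, sum2=6
  after byte 2 (191): sum1=135, sum2=141
  after byte 3 (170): sum1=50, sum2=191
  after byte 4 (183): sum1=233, sum2=169
Checksum = sum2·256 + sum1 = 169·256 + 233 = 43497 = 0xA9E9.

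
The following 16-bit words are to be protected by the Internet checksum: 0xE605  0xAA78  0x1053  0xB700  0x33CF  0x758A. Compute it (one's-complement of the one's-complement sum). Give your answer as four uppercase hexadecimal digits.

FED3

One's-complement addition (fold any carry out of bit 15 back into bit 0):
  0xE605 + 0xAA78 = 0x1907D → wrap carry → 0x907E
  0x907E + 0x1053 = 0x0A0D1
  0xA0D1 + 0xB700 = 0x157D1 → wrap carry → 0x57D2
  0x57D2 + 0x33CF = 0x08BA1
  0x8BA1 + 0x758A = 0x1012B → wrap carry → 0x012C
One's-complement sum = 0x012C.
Checksum = ~0x012C & 0xFFFF = 0xFED3.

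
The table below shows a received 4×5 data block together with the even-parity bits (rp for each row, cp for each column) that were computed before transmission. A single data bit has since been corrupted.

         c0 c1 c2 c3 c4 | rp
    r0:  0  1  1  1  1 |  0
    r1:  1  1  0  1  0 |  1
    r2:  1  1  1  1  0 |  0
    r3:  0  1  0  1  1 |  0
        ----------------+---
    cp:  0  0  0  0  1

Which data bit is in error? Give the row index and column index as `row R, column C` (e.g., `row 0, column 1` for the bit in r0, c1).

row 3, column 4

Recompute each row's even parity and compare to rp:
  r0: data parity 0, sent rp 0 → ok
  r1: data parity 1, sent rp 1 → ok
  r2: data parity 0, sent rp 0 → ok
  r3: data parity 1, sent rp 0 → mismatch
Recompute each column's even parity and compare to cp:
  c0: data parity 0, sent cp 0 → ok
  c1: data parity 0, sent cp 0 → ok
  c2: data parity 0, sent cp 0 → ok
  c3: data parity 0, sent cp 0 → ok
  c4: data parity 0, sent cp 1 → mismatch
Exactly one row (r3) and one column (c4) fail → the flipped bit is at their intersection.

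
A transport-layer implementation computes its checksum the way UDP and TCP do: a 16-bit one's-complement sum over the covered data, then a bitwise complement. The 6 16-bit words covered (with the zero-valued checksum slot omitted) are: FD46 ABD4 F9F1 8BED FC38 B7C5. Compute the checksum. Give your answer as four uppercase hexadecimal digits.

1D06

One's-complement addition (fold any carry out of bit 15 back into bit 0):
  0xFD46 + 0xABD4 = 0x1A91A → wrap carry → 0xA91B
  0xA91B + 0xF9F1 = 0x1A30C → wrap carry → 0xA30D
  0xA30D + 0x8BED = 0x12EFA → wrap carry → 0x2EFB
  0x2EFB + 0xFC38 = 0x12B33 → wrap carry → 0x2B34
  0x2B34 + 0xB7C5 = 0x0E2F9
One's-complement sum = 0xE2F9.
Checksum = ~0xE2F9 & 0xFFFF = 0x1D06.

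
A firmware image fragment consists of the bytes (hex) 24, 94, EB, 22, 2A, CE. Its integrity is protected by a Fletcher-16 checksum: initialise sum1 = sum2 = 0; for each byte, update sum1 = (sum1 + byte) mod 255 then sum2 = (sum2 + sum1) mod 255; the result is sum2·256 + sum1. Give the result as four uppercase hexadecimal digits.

Running sums (mod 255):
  after byte 0 (24): sum1=36, sum2=36
  after byte 1 (94): sum1=184, sum2=220
  after byte 2 (EB): sum1=164, sum2=129
  after byte 3 (22): sum1=198, sum2=72
  after byte 4 (2A): sum1=240, sum2=57
  after byte 5 (CE): sum1=191, sum2=248
Checksum = sum2·256 + sum1 = 248·256 + 191 = 63679 = 0xF8BF.

F8BF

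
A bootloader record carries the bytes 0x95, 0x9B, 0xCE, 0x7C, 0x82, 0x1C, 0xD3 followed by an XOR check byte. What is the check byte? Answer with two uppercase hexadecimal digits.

F1

XOR the bytes together:
  start with 0x95
  0x95 ⊕ 0x9B = 0x0E
  0x0E ⊕ 0xCE = 0xC0
  0xC0 ⊕ 0x7C = 0xBC
  0xBC ⊕ 0x82 = 0x3E
  0x3E ⊕ 0x1C = 0x22
  0x22 ⊕ 0xD3 = 0xF1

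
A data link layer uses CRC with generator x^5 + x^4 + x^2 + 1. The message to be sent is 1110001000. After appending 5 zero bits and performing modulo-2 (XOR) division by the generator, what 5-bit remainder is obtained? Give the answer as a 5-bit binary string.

11101

Append 5 zeros: 111000100000000. Divide by 110101 (XOR where the leading bit is 1):
  pos 0: 111000 XOR 110101 = 001101
  pos 2: 110110 XOR 110101 = 000011
  pos 6: 110000 XOR 110101 = 000101
  pos 9: 101000 XOR 110101 = 011101
Remainder (last 5 bits) = 11101. This is the CRC / FCS.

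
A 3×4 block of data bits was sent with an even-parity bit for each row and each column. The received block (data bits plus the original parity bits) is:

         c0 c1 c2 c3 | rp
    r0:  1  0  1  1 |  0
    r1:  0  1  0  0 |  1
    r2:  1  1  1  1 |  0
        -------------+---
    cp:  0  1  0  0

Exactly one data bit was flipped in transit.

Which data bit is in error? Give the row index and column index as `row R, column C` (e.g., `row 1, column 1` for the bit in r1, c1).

Recompute each row's even parity and compare to rp:
  r0: data parity 1, sent rp 0 → mismatch
  r1: data parity 1, sent rp 1 → ok
  r2: data parity 0, sent rp 0 → ok
Recompute each column's even parity and compare to cp:
  c0: data parity 0, sent cp 0 → ok
  c1: data parity 0, sent cp 1 → mismatch
  c2: data parity 0, sent cp 0 → ok
  c3: data parity 0, sent cp 0 → ok
Exactly one row (r0) and one column (c1) fail → the flipped bit is at their intersection.

row 0, column 1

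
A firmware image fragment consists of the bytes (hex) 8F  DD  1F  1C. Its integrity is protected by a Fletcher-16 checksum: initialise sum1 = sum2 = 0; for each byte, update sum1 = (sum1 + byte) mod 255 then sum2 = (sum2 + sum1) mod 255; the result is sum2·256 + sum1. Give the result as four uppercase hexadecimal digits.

Running sums (mod 255):
  after byte 0 (8F): sum1=143, sum2=143
  after byte 1 (DD): sum1=109, sum2=252
  after byte 2 (1F): sum1=140, sum2=137
  after byte 3 (1C): sum1=168, sum2=50
Checksum = sum2·256 + sum1 = 50·256 + 168 = 12968 = 0x32A8.

32A8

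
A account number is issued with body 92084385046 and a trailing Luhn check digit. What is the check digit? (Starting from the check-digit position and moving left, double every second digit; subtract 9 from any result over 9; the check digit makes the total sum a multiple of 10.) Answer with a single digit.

1

Partial digits right→left: 6 4 0 5 8 3 4 8 0 2 9
Double every second digit counting from the check-digit position (so the 1st, 3rd, 5th, ... of the partial from the right).
  doubled (with −9 where >9): 3 0 7 8 0 9 → sum 27
  kept as-is: 4 5 3 8 2 → sum 22
Total = 27 + 22 = 49.
Check digit = (10 − (49 mod 10)) mod 10 = 1.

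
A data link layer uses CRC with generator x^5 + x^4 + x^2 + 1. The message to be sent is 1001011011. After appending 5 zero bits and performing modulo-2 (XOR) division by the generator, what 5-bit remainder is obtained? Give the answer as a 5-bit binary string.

10001

Append 5 zeros: 100101101100000. Divide by 110101 (XOR where the leading bit is 1):
  pos 0: 100101 XOR 110101 = 010000
  pos 1: 100001 XOR 110101 = 010100
  pos 2: 101000 XOR 110101 = 011101
  pos 3: 111011 XOR 110101 = 001110
  pos 5: 111010 XOR 110101 = 001111
  pos 7: 111100 XOR 110101 = 001001
  pos 9: 100100 XOR 110101 = 010001
Remainder (last 5 bits) = 10001. This is the CRC / FCS.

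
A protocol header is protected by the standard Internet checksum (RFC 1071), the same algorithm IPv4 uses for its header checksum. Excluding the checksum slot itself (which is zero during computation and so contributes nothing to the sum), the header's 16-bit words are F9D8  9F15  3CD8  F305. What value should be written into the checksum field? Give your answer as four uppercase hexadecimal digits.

One's-complement addition (fold any carry out of bit 15 back into bit 0):
  0xF9D8 + 0x9F15 = 0x198ED → wrap carry → 0x98EE
  0x98EE + 0x3CD8 = 0x0D5C6
  0xD5C6 + 0xF305 = 0x1C8CB → wrap carry → 0xC8CC
One's-complement sum = 0xC8CC.
Checksum = ~0xC8CC & 0xFFFF = 0x3733.

3733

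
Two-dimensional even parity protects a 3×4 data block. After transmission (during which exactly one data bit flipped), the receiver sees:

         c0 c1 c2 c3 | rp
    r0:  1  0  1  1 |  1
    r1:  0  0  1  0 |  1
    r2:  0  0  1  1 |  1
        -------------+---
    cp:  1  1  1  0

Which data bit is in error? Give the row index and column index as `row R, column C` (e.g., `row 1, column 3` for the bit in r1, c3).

row 2, column 1

Recompute each row's even parity and compare to rp:
  r0: data parity 1, sent rp 1 → ok
  r1: data parity 1, sent rp 1 → ok
  r2: data parity 0, sent rp 1 → mismatch
Recompute each column's even parity and compare to cp:
  c0: data parity 1, sent cp 1 → ok
  c1: data parity 0, sent cp 1 → mismatch
  c2: data parity 1, sent cp 1 → ok
  c3: data parity 0, sent cp 0 → ok
Exactly one row (r2) and one column (c1) fail → the flipped bit is at their intersection.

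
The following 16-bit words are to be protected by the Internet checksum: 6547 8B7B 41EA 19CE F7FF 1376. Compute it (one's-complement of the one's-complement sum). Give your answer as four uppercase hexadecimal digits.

One's-complement addition (fold any carry out of bit 15 back into bit 0):
  0x6547 + 0x8B7B = 0x0F0C2
  0xF0C2 + 0x41EA = 0x132AC → wrap carry → 0x32AD
  0x32AD + 0x19CE = 0x04C7B
  0x4C7B + 0xF7FF = 0x1447A → wrap carry → 0x447B
  0x447B + 0x1376 = 0x057F1
One's-complement sum = 0x57F1.
Checksum = ~0x57F1 & 0xFFFF = 0xA80E.

A80E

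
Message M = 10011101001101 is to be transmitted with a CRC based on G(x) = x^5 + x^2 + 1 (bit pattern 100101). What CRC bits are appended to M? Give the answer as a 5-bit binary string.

00110

Append 5 zeros: 1001110100110100000. Divide by 100101 (XOR where the leading bit is 1):
  pos 0: 100111 XOR 100101 = 000010
  pos 4: 100100 XOR 100101 = 000001
  pos 9: 111010 XOR 100101 = 011111
  pos 10: 111110 XOR 100101 = 011011
  pos 11: 110110 XOR 100101 = 010011
  pos 12: 100110 XOR 100101 = 000011
Remainder (last 5 bits) = 00110. This is the CRC / FCS.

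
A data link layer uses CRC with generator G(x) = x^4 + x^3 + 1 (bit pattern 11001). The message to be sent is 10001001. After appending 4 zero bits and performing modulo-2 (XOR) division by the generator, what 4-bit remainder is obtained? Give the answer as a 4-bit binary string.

Append 4 zeros: 100010010000. Divide by 11001 (XOR where the leading bit is 1):
  pos 0: 10001 XOR 11001 = 01000
  pos 1: 10000 XOR 11001 = 01001
  pos 2: 10010 XOR 11001 = 01011
  pos 3: 10111 XOR 11001 = 01110
  pos 4: 11100 XOR 11001 = 00101
  pos 6: 10100 XOR 11001 = 01101
  pos 7: 11010 XOR 11001 = 00011
Remainder (last 4 bits) = 0011. This is the CRC / FCS.

0011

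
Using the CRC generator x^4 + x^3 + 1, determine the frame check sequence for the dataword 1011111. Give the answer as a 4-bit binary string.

Append 4 zeros: 10111110000. Divide by 11001 (XOR where the leading bit is 1):
  pos 0: 10111 XOR 11001 = 01110
  pos 1: 11101 XOR 11001 = 00100
  pos 3: 10010 XOR 11001 = 01011
  pos 4: 10110 XOR 11001 = 01111
  pos 5: 11110 XOR 11001 = 00111
Remainder (last 4 bits) = 1110. This is the CRC / FCS.

1110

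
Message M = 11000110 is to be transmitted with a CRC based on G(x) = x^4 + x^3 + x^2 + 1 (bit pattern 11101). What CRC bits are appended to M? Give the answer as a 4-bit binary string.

Append 4 zeros: 110001100000. Divide by 11101 (XOR where the leading bit is 1):
  pos 0: 11000 XOR 11101 = 00101
  pos 2: 10111 XOR 11101 = 01010
  pos 3: 10100 XOR 11101 = 01001
  pos 4: 10010 XOR 11101 = 01111
  pos 5: 11110 XOR 11101 = 00011
Remainder (last 4 bits) = 1100. This is the CRC / FCS.

1100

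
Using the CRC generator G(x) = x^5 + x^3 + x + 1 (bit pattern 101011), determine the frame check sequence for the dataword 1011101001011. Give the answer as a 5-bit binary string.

Append 5 zeros: 101110100101100000. Divide by 101011 (XOR where the leading bit is 1):
  pos 0: 101110 XOR 101011 = 000101
  pos 3: 101100 XOR 101011 = 000111
  pos 6: 111101 XOR 101011 = 010110
  pos 7: 101101 XOR 101011 = 000110
  pos 10: 110000 XOR 101011 = 011011
  pos 11: 110110 XOR 101011 = 011101
  pos 12: 111010 XOR 101011 = 010001
Remainder (last 5 bits) = 10001. This is the CRC / FCS.

10001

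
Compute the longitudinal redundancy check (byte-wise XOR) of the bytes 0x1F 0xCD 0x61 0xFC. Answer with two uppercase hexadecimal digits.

4F

XOR the bytes together:
  start with 0x1F
  0x1F ⊕ 0xCD = 0xD2
  0xD2 ⊕ 0x61 = 0xB3
  0xB3 ⊕ 0xFC = 0x4F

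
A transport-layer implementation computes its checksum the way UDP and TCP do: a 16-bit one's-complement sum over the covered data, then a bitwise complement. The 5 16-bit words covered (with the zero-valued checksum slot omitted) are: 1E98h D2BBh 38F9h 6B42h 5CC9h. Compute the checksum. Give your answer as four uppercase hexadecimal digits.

One's-complement addition (fold any carry out of bit 15 back into bit 0):
  0x1E98 + 0xD2BB = 0x0F153
  0xF153 + 0x38F9 = 0x12A4C → wrap carry → 0x2A4D
  0x2A4D + 0x6B42 = 0x0958F
  0x958F + 0x5CC9 = 0x0F258
One's-complement sum = 0xF258.
Checksum = ~0xF258 & 0xFFFF = 0x0DA7.

0DA7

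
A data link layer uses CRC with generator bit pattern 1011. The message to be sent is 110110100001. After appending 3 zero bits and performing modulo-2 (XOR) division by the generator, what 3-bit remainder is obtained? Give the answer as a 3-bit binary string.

Append 3 zeros: 110110100001000. Divide by 1011 (XOR where the leading bit is 1):
  pos 0: 1101 XOR 1011 = 0110
  pos 1: 1101 XOR 1011 = 0110
  pos 2: 1100 XOR 1011 = 0111
  pos 3: 1111 XOR 1011 = 0100
  pos 4: 1000 XOR 1011 = 0011
  pos 6: 1100 XOR 1011 = 0111
  pos 7: 1110 XOR 1011 = 0101
  pos 8: 1011 XOR 1011 = 0000
Remainder (last 3 bits) = 000. This is the CRC / FCS.

000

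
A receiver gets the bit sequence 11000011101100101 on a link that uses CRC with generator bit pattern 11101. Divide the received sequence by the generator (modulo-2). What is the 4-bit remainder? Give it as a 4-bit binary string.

0100

Modulo-2 division of 11000011101100101 by 11101:
  pos 0: 11000 XOR 11101 = 00101
  pos 2: 10101 XOR 11101 = 01000
  pos 3: 10001 XOR 11101 = 01100
  pos 4: 11001 XOR 11101 = 00100
  pos 6: 10001 XOR 11101 = 01100
  pos 7: 11001 XOR 11101 = 00100
  pos 9: 10000 XOR 11101 = 01101
  pos 10: 11011 XOR 11101 = 00110
  pos 12: 11001 XOR 11101 = 00100
Remainder = 0100 (nonzero — an error is detected).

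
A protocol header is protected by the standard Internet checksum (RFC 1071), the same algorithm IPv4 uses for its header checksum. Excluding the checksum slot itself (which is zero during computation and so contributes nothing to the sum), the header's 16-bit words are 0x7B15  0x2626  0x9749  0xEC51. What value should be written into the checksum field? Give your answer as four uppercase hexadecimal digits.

DB28

One's-complement addition (fold any carry out of bit 15 back into bit 0):
  0x7B15 + 0x2626 = 0x0A13B
  0xA13B + 0x9749 = 0x13884 → wrap carry → 0x3885
  0x3885 + 0xEC51 = 0x124D6 → wrap carry → 0x24D7
One's-complement sum = 0x24D7.
Checksum = ~0x24D7 & 0xFFFF = 0xDB28.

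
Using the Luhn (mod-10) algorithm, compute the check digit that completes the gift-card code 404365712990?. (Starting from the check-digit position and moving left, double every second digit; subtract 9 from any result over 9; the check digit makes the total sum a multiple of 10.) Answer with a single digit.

Partial digits right→left: 0 9 9 2 1 7 5 6 3 4 0 4
Double every second digit counting from the check-digit position (so the 1st, 3rd, 5th, ... of the partial from the right).
  doubled (with −9 where >9): 0 9 2 1 6 0 → sum 18
  kept as-is: 9 2 7 6 4 4 → sum 32
Total = 18 + 32 = 50.
Check digit = (10 − (50 mod 10)) mod 10 = 0.

0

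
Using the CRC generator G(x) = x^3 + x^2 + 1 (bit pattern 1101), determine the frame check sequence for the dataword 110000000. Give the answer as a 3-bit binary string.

010

Append 3 zeros: 110000000000. Divide by 1101 (XOR where the leading bit is 1):
  pos 0: 1100 XOR 1101 = 0001
  pos 3: 1000 XOR 1101 = 0101
  pos 4: 1010 XOR 1101 = 0111
  pos 5: 1110 XOR 1101 = 0011
  pos 7: 1100 XOR 1101 = 0001
Remainder (last 3 bits) = 010. This is the CRC / FCS.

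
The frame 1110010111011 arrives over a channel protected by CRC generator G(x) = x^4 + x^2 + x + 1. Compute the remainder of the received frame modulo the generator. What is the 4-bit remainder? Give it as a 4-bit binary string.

0010

Modulo-2 division of 1110010111011 by 10111:
  pos 0: 11100 XOR 10111 = 01011
  pos 1: 10111 XOR 10111 = 00000
  pos 7: 11101 XOR 10111 = 01010
  pos 8: 10101 XOR 10111 = 00010
Remainder = 0010 (nonzero — an error is detected).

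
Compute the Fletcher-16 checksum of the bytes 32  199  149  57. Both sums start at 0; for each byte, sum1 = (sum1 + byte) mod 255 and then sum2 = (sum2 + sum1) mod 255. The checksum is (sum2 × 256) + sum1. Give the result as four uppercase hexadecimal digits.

3CB6

Running sums (mod 255):
  after byte 0 (32): sum1=32, sum2=32
  after byte 1 (199): sum1=231, sum2=8
  after byte 2 (149): sum1=125, sum2=133
  after byte 3 (57): sum1=182, sum2=60
Checksum = sum2·256 + sum1 = 60·256 + 182 = 15542 = 0x3CB6.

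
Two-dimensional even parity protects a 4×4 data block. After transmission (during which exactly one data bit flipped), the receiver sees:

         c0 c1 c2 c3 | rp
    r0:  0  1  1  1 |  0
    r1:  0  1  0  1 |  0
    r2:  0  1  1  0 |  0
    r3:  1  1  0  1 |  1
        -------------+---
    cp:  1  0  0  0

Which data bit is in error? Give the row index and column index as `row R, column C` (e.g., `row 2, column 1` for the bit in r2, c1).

row 0, column 3

Recompute each row's even parity and compare to rp:
  r0: data parity 1, sent rp 0 → mismatch
  r1: data parity 0, sent rp 0 → ok
  r2: data parity 0, sent rp 0 → ok
  r3: data parity 1, sent rp 1 → ok
Recompute each column's even parity and compare to cp:
  c0: data parity 1, sent cp 1 → ok
  c1: data parity 0, sent cp 0 → ok
  c2: data parity 0, sent cp 0 → ok
  c3: data parity 1, sent cp 0 → mismatch
Exactly one row (r0) and one column (c3) fail → the flipped bit is at their intersection.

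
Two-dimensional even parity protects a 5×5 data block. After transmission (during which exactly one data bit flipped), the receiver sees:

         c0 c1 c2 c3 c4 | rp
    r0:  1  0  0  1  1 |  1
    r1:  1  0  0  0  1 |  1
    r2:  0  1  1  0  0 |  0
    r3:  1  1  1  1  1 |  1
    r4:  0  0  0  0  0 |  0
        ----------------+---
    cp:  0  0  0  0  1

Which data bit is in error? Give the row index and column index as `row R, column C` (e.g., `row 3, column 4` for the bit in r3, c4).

Recompute each row's even parity and compare to rp:
  r0: data parity 1, sent rp 1 → ok
  r1: data parity 0, sent rp 1 → mismatch
  r2: data parity 0, sent rp 0 → ok
  r3: data parity 1, sent rp 1 → ok
  r4: data parity 0, sent rp 0 → ok
Recompute each column's even parity and compare to cp:
  c0: data parity 1, sent cp 0 → mismatch
  c1: data parity 0, sent cp 0 → ok
  c2: data parity 0, sent cp 0 → ok
  c3: data parity 0, sent cp 0 → ok
  c4: data parity 1, sent cp 1 → ok
Exactly one row (r1) and one column (c0) fail → the flipped bit is at their intersection.

row 1, column 0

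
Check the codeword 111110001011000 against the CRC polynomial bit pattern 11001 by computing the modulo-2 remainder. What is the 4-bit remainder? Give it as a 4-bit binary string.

0000

Modulo-2 division of 111110001011000 by 11001:
  pos 0: 11111 XOR 11001 = 00110
  pos 2: 11000 XOR 11001 = 00001
  pos 6: 10101 XOR 11001 = 01100
  pos 7: 11001 XOR 11001 = 00000
Remainder = 0000 (zero — the frame passes the CRC check).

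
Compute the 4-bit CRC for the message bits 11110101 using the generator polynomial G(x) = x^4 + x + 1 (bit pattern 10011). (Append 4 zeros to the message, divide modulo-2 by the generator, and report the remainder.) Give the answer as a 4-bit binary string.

Append 4 zeros: 111101010000. Divide by 10011 (XOR where the leading bit is 1):
  pos 0: 11110 XOR 10011 = 01101
  pos 1: 11011 XOR 10011 = 01000
  pos 2: 10000 XOR 10011 = 00011
  pos 5: 11100 XOR 10011 = 01111
  pos 6: 11110 XOR 10011 = 01101
  pos 7: 11010 XOR 10011 = 01001
Remainder (last 4 bits) = 1001. This is the CRC / FCS.

1001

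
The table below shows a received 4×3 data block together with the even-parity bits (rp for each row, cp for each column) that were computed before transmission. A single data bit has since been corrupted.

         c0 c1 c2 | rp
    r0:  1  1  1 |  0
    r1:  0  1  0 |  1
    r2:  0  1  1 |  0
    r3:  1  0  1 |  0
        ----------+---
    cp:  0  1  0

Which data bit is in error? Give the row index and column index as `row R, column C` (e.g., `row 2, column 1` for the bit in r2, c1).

Recompute each row's even parity and compare to rp:
  r0: data parity 1, sent rp 0 → mismatch
  r1: data parity 1, sent rp 1 → ok
  r2: data parity 0, sent rp 0 → ok
  r3: data parity 0, sent rp 0 → ok
Recompute each column's even parity and compare to cp:
  c0: data parity 0, sent cp 0 → ok
  c1: data parity 1, sent cp 1 → ok
  c2: data parity 1, sent cp 0 → mismatch
Exactly one row (r0) and one column (c2) fail → the flipped bit is at their intersection.

row 0, column 2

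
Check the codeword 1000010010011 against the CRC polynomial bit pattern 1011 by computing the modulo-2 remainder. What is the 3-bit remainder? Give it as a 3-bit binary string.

Modulo-2 division of 1000010010011 by 1011:
  pos 0: 1000 XOR 1011 = 0011
  pos 2: 1101 XOR 1011 = 0110
  pos 3: 1100 XOR 1011 = 0111
  pos 4: 1110 XOR 1011 = 0101
  pos 5: 1011 XOR 1011 = 0000
Remainder = 011 (nonzero — an error is detected).

011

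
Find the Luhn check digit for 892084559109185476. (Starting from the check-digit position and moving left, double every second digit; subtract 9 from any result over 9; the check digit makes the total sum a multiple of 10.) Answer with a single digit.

8

Partial digits right→left: 6 7 4 5 8 1 9 0 1 9 5 5 4 8 0 2 9 8
Double every second digit counting from the check-digit position (so the 1st, 3rd, 5th, ... of the partial from the right).
  doubled (with −9 where >9): 3 8 7 9 2 1 8 0 9 → sum 47
  kept as-is: 7 5 1 0 9 5 8 2 8 → sum 45
Total = 47 + 45 = 92.
Check digit = (10 − (92 mod 10)) mod 10 = 8.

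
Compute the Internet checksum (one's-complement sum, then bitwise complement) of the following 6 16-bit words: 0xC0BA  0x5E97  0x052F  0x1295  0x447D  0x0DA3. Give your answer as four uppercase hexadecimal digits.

One's-complement addition (fold any carry out of bit 15 back into bit 0):
  0xC0BA + 0x5E97 = 0x11F51 → wrap carry → 0x1F52
  0x1F52 + 0x052F = 0x02481
  0x2481 + 0x1295 = 0x03716
  0x3716 + 0x447D = 0x07B93
  0x7B93 + 0x0DA3 = 0x08936
One's-complement sum = 0x8936.
Checksum = ~0x8936 & 0xFFFF = 0x76C9.

76C9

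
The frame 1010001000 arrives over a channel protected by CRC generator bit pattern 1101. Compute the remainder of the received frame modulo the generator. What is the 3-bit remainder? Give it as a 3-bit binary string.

Modulo-2 division of 1010001000 by 1101:
  pos 0: 1010 XOR 1101 = 0111
  pos 1: 1110 XOR 1101 = 0011
  pos 3: 1101 XOR 1101 = 0000
Remainder = 000 (zero — the frame passes the CRC check).

000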